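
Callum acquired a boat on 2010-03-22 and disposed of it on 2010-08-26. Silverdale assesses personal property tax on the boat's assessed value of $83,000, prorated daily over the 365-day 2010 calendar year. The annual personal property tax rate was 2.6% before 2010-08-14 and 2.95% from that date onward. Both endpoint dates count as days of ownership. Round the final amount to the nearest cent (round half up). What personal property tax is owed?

$944.49

2010-03-22 to 2010-08-13: 145 days at 2.6% → $83,000 × 2.6% × 145/365 = $857.2877
2010-08-14 to 2010-08-26: 13 days at 2.95% → $83,000 × 2.95% × 13/365 = $87.2068
Total = $944.4945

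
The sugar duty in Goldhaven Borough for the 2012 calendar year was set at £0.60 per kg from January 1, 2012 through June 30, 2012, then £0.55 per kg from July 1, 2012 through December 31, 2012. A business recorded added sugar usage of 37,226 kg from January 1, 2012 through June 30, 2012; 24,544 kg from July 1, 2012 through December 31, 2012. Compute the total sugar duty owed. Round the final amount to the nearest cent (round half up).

January 1 – June 30, 2012: 37,226 kg at £0.60/kg → £22335.60
July 1 – December 31, 2012: 24,544 kg at £0.55/kg → £13499.20

£35834.80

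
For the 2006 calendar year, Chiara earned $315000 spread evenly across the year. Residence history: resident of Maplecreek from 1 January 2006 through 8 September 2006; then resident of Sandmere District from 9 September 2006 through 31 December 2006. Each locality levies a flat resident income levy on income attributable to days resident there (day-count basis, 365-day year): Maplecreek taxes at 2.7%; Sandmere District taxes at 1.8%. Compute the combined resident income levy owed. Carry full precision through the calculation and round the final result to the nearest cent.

Maplecreek, 1 January – 8 September 2006: 251 days → $315000 × 2.7% × 251/365 = $5848.6438
Sandmere District, 9 September – 31 December 2006: 114 days → $315000 × 1.8% × 114/365 = $1770.9041
Total = $7619.5479

$7619.55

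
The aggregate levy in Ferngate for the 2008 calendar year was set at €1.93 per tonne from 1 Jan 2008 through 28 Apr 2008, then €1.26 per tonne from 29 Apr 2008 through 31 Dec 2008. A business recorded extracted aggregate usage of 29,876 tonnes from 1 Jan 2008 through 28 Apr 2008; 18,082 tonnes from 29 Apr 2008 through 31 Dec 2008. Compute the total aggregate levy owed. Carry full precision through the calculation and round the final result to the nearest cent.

1 Jan – 28 Apr 2008: 29,876 tonnes at €1.93/tonne → €57,660.68
29 Apr – 31 Dec 2008: 18,082 tonnes at €1.26/tonne → €22,783.32

€80,444.00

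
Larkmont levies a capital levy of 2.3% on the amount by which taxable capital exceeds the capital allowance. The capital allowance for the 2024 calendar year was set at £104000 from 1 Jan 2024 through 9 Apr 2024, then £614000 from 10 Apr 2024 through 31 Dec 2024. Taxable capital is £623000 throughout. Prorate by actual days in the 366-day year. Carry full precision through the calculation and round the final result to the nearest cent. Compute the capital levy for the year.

£3411.92

1 Jan – 9 Apr 2024: 100 days, exemption £104000 → (£623000 − £104000) × 2.3% × 100/366 = £3261.4754
10 Apr – 31 Dec 2024: 266 days, exemption £614000 → (£623000 − £614000) × 2.3% × 266/366 = £150.4426
Total = £3411.9180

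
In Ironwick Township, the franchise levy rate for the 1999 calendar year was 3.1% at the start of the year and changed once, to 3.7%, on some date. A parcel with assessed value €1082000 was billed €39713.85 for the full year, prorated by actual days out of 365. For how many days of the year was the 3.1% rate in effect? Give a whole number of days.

Let d = days at the first rate; then 365 − d days at the second rate.
€1082000 × [3.1%·d + 3.7%·(365−d)] / 365 = €39713.85
Solving gives d = 18, so the new rate took effect on 19 January 1999.

18 days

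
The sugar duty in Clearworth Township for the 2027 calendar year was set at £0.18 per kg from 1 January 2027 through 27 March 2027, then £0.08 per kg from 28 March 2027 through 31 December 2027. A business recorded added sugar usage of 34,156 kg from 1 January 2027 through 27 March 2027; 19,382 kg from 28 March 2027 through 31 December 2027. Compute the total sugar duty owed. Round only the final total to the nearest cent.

1 January – 27 March 2027: 34,156 kg at £0.18/kg → £6,148.08
28 March – 31 December 2027: 19,382 kg at £0.08/kg → £1,550.56

£7,698.64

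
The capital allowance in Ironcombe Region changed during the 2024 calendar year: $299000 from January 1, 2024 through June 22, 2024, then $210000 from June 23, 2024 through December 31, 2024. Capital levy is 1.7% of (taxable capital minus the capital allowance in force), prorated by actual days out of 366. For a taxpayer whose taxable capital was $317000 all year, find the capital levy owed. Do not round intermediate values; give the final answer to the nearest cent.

$1099.70

January 1 – June 22, 2024: 174 days, exemption $299000 → ($317000 − $299000) × 1.7% × 174/366 = $145.4754
June 23 – December 31, 2024: 192 days, exemption $210000 → ($317000 − $210000) × 1.7% × 192/366 = $954.2295
Total = $1099.7049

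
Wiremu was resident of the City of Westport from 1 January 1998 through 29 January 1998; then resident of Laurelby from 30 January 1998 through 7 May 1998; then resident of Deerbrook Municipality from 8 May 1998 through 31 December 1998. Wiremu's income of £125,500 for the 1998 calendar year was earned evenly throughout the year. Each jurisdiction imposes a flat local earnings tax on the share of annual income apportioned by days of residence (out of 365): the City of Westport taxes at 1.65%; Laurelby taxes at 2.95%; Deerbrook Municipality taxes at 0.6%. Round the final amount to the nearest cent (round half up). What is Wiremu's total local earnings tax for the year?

The City of Westport, 1 January – 29 January 1998: 29 days → £125,500 × 1.65% × 29/365 = £164.5253
Laurelby, 30 January – 7 May 1998: 98 days → £125,500 × 2.95% × 98/365 = £994.0288
Deerbrook Municipality, 8 May – 31 December 1998: 238 days → £125,500 × 0.6% × 238/365 = £490.9973
Total = £1,649.5514

£1,649.55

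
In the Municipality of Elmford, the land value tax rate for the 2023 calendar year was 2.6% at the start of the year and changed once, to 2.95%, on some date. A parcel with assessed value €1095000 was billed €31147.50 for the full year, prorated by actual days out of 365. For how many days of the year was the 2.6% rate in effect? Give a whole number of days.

110 days

Let d = days at the first rate; then 365 − d days at the second rate.
€1095000 × [2.6%·d + 2.95%·(365−d)] / 365 = €31147.50
Solving gives d = 110, so the new rate took effect on 21 April 2023.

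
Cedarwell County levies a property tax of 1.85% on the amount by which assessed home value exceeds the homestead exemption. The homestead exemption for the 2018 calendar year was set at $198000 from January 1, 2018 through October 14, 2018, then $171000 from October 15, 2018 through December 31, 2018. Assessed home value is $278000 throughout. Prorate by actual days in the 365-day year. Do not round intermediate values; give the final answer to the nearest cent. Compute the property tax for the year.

$1586.74

January 1 – October 14, 2018: 287 days, exemption $198000 → ($278000 − $198000) × 1.85% × 287/365 = $1163.7260
October 15 – December 31, 2018: 78 days, exemption $171000 → ($278000 − $171000) × 1.85% × 78/365 = $423.0164
Total = $1586.7425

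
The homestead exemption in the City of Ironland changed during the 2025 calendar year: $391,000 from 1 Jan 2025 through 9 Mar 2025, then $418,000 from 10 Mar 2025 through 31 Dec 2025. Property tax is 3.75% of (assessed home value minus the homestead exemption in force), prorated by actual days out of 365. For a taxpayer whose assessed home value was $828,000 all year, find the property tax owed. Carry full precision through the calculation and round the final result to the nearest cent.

$15,563.63

1 Jan – 9 Mar 2025: 68 days, exemption $391,000 → ($828,000 − $391,000) × 3.75% × 68/365 = $3,053.0137
10 Mar – 31 Dec 2025: 297 days, exemption $418,000 → ($828,000 − $418,000) × 3.75% × 297/365 = $12,510.6164
Total = $15,563.6301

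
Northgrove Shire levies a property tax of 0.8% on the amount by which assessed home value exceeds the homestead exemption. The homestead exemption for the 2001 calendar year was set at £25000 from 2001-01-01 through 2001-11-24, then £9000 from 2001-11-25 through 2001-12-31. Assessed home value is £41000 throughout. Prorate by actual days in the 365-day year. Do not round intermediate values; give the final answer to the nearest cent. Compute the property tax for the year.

2001-01-01 to 2001-11-24: 328 days, exemption £25000 → (£41000 − £25000) × 0.8% × 328/365 = £115.0247
2001-11-25 to 2001-12-31: 37 days, exemption £9000 → (£41000 − £9000) × 0.8% × 37/365 = £25.9507
Total = £140.9753

£140.98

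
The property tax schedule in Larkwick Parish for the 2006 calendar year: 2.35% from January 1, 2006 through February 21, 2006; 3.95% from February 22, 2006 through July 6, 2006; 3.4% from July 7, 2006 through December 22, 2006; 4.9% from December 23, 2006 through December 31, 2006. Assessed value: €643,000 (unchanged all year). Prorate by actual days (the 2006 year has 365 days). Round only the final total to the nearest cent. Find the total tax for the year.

€22,445.98

January 1 – February 21, 2006: 52 days at 2.35% → €643,000 × 2.35% × 52/365 = €2,152.7288
February 22 – July 6, 2006: 135 days at 3.95% → €643,000 × 3.95% × 135/365 = €9,393.9658
July 7 – December 22, 2006: 169 days at 3.4% → €643,000 × 3.4% × 169/365 = €10,122.4055
December 23 – December 31, 2006: 9 days at 4.9% → €643,000 × 4.9% × 9/365 = €776.8849
Total = €22,445.9849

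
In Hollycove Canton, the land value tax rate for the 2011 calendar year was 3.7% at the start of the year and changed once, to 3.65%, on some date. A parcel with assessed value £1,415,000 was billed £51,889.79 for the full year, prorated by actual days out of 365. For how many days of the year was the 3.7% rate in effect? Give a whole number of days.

125 days

Let d = days at the first rate; then 365 − d days at the second rate.
£1,415,000 × [3.7%·d + 3.65%·(365−d)] / 365 = £51,889.79
Solving gives d = 125, so the new rate took effect on 6 May 2011.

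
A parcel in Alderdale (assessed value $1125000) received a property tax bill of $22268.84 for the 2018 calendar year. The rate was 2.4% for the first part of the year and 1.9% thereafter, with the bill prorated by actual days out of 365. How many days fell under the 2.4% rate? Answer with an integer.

Let d = days at the first rate; then 365 − d days at the second rate.
$1125000 × [2.4%·d + 1.9%·(365−d)] / 365 = $22268.84
Solving gives d = 58, so the new rate took effect on February 28, 2018.

58 days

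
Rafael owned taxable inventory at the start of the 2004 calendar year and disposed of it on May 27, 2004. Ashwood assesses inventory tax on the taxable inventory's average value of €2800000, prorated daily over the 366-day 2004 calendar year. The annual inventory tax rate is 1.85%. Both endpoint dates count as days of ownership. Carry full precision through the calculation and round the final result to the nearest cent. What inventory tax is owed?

€20946.45

Days held (January 1 – May 27, 2004): 148 out of 366
Tax = €2800000 × 1.85% × 148/366 = €20946.4481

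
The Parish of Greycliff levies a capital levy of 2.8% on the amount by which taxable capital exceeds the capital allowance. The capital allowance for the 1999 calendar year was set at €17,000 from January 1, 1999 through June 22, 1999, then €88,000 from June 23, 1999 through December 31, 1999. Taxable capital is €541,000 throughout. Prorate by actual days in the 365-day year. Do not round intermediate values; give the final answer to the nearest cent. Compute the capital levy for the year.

€13,626.26

January 1 – June 22, 1999: 173 days, exemption €17,000 → (€541,000 − €17,000) × 2.8% × 173/365 = €6,954.1260
June 23 – December 31, 1999: 192 days, exemption €88,000 → (€541,000 − €88,000) × 2.8% × 192/365 = €6,672.1315
Total = €13,626.2575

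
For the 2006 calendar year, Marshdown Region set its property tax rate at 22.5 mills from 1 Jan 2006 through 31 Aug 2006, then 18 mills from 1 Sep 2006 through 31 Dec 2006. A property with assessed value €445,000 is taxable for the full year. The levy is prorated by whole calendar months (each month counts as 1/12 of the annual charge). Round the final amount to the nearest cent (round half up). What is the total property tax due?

€9,345.00

1 Jan – 31 Aug 2006: 8 months at 22.5 mills → €445,000 × 2.25% × 8/12 = €6,675.0000
1 Sep – 31 Dec 2006: 4 months at 18 mills → €445,000 × 1.8% × 4/12 = €2,670.0000
Total = €9,345.0000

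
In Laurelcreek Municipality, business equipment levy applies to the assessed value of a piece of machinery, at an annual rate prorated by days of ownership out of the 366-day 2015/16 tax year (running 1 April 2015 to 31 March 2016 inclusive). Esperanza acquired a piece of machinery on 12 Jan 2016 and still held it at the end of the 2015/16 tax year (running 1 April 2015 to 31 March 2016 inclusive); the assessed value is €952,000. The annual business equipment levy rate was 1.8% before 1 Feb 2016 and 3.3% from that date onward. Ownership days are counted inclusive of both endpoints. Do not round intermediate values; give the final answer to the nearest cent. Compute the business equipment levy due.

€6,086.56

12 Jan – 31 Jan 2016: 20 days at 1.8% → €952,000 × 1.8% × 20/366 = €936.3934
1 Feb – 31 Mar 2016: 60 days at 3.3% → €952,000 × 3.3% × 60/366 = €5,150.1639
Total = €6,086.5574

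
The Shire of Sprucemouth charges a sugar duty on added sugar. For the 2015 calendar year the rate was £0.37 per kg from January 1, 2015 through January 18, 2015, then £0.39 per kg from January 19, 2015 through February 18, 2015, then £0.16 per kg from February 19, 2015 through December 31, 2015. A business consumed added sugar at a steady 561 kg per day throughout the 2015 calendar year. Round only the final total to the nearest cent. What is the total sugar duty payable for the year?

January 1 – January 18, 2015: 18 days × 561 kg/day = 10,098 kg at £0.37/kg → £3,736.26
January 19 – February 18, 2015: 31 days × 561 kg/day = 17,391 kg at £0.39/kg → £6,782.49
February 19 – December 31, 2015: 316 days × 561 kg/day = 177,276 kg at £0.16/kg → £28,364.16

£38,882.91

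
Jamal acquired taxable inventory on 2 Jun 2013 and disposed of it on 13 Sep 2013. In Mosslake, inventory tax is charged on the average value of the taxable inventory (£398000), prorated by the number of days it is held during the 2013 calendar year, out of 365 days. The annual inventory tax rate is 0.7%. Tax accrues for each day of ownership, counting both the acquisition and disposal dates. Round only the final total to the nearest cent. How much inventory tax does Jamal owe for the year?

Days held (2 Jun – 13 Sep 2013): 104 out of 365
Tax = £398000 × 0.7% × 104/365 = £793.8192

£793.82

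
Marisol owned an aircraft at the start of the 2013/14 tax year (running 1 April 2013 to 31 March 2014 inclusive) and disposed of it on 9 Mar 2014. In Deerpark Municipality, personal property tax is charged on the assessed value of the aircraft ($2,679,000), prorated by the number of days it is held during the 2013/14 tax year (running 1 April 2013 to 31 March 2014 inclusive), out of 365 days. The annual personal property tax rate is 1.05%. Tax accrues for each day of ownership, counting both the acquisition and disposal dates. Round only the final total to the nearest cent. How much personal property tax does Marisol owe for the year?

Days held (1 Apr 2013 – 9 Mar 2014): 343 out of 365
Tax = $2,679,000 × 1.05% × 343/365 = $26,434.0233

$26,434.02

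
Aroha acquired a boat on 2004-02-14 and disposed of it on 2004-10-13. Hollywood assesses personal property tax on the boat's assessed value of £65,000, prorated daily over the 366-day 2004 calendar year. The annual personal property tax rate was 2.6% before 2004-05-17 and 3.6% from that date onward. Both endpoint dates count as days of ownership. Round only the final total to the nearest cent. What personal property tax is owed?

£1,388.44

2004-02-14 to 2004-05-16: 93 days at 2.6% → £65,000 × 2.6% × 93/366 = £429.4262
2004-05-17 to 2004-10-13: 150 days at 3.6% → £65,000 × 3.6% × 150/366 = £959.0164
Total = £1,388.4426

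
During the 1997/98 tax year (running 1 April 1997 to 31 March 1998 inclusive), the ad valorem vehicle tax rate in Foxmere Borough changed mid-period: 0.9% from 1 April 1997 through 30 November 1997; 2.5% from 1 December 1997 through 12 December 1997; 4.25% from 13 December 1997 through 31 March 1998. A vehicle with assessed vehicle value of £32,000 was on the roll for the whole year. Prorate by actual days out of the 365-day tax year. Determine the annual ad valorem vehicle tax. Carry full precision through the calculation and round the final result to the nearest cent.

1 April – 30 November 1997: 244 days at 0.9% → £32,000 × 0.9% × 244/365 = £192.5260
1 December – 12 December 1997: 12 days at 2.5% → £32,000 × 2.5% × 12/365 = £26.3014
13 December 1997 – 31 March 1998: 109 days at 4.25% → £32,000 × 4.25% × 109/365 = £406.1370
Total = £624.9644

£624.96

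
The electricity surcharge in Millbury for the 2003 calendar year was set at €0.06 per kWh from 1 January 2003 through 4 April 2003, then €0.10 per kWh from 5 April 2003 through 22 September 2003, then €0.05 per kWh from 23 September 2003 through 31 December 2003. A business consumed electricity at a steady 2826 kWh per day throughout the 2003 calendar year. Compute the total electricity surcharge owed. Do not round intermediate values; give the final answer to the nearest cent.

€78393.24

1 January – 4 April 2003: 94 days × 2826 kWh/day = 265,644 kWh at €0.06/kWh → €15938.64
5 April – 22 September 2003: 171 days × 2826 kWh/day = 483,246 kWh at €0.10/kWh → €48324.60
23 September – 31 December 2003: 100 days × 2826 kWh/day = 282,600 kWh at €0.05/kWh → €14130.00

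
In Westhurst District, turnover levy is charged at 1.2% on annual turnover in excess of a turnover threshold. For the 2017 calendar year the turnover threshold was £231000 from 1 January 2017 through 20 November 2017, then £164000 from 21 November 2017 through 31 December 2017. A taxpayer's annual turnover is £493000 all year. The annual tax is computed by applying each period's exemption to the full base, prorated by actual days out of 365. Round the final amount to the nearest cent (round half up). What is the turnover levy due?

1 January – 20 November 2017: 324 days, exemption £231000 → (£493000 − £231000) × 1.2% × 324/365 = £2790.8384
21 November – 31 December 2017: 41 days, exemption £164000 → (£493000 − £164000) × 1.2% × 41/365 = £443.4740
Total = £3234.3123

£3234.31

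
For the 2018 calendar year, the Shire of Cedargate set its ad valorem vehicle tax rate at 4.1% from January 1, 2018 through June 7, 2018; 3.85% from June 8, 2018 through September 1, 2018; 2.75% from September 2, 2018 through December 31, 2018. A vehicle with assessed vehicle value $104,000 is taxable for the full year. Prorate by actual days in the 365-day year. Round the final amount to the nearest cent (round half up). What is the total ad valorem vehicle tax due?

January 1 – June 7, 2018: 158 days at 4.1% → $104,000 × 4.1% × 158/365 = $1,845.7863
June 8 – September 1, 2018: 86 days at 3.85% → $104,000 × 3.85% × 86/365 = $943.4082
September 2 – December 31, 2018: 121 days at 2.75% → $104,000 × 2.75% × 121/365 = $948.1096
Total = $3,737.3041

$3,737.30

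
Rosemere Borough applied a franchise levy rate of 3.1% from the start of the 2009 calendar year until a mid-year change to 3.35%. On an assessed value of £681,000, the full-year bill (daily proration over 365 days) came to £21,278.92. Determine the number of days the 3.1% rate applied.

329 days

Let d = days at the first rate; then 365 − d days at the second rate.
£681,000 × [3.1%·d + 3.35%·(365−d)] / 365 = £21,278.92
Solving gives d = 329, so the new rate took effect on 26 November 2009.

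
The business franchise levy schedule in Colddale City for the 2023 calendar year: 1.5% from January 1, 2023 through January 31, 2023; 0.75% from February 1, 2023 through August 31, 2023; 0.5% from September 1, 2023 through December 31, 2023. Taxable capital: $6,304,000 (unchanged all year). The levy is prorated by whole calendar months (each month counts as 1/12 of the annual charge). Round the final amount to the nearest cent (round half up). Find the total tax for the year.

January 1 – January 31, 2023: 1 month at 1.5% → $6,304,000 × 1.5% × 1/12 = $7,880.0000
February 1 – August 31, 2023: 7 months at 0.75% → $6,304,000 × 0.75% × 7/12 = $27,580.0000
September 1 – December 31, 2023: 4 months at 0.5% → $6,304,000 × 0.5% × 4/12 = $10,506.6667
Total = $45,966.6667

$45,966.67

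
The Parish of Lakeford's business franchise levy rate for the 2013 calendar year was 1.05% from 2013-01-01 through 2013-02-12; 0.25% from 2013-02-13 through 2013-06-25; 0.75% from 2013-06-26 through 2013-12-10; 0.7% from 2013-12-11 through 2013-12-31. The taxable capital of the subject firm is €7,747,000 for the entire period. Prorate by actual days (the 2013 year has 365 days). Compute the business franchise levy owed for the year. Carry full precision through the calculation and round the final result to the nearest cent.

2013-01-01 to 2013-02-12: 43 days at 1.05% → €7,747,000 × 1.05% × 43/365 = €9,582.9329
2013-02-13 to 2013-06-25: 133 days at 0.25% → €7,747,000 × 0.25% × 133/365 = €7,057.1986
2013-06-26 to 2013-12-10: 168 days at 0.75% → €7,747,000 × 0.75% × 168/365 = €26,743.0685
2013-12-11 to 2013-12-31: 21 days at 0.7% → €7,747,000 × 0.7% × 21/365 = €3,120.0247
Total = €46,503.2247

€46,503.22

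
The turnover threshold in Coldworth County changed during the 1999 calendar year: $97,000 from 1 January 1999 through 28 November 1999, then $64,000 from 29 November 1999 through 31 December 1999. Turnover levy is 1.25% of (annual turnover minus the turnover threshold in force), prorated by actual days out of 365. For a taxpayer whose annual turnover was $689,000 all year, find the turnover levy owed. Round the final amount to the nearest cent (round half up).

$7,437.29

1 January – 28 November 1999: 332 days, exemption $97,000 → ($689,000 − $97,000) × 1.25% × 332/365 = $6,730.9589
29 November – 31 December 1999: 33 days, exemption $64,000 → ($689,000 − $64,000) × 1.25% × 33/365 = $706.3356
Total = $7,437.2945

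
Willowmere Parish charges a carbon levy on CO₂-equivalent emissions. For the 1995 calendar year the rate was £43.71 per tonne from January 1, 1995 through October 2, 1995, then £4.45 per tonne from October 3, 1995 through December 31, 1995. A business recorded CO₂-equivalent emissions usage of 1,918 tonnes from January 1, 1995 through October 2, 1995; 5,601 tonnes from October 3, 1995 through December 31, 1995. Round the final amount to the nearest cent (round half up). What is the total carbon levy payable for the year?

January 1 – October 2, 1995: 1,918 tonnes at £43.71/tonne → £83,835.78
October 3 – December 31, 1995: 5,601 tonnes at £4.45/tonne → £24,924.45

£108,760.23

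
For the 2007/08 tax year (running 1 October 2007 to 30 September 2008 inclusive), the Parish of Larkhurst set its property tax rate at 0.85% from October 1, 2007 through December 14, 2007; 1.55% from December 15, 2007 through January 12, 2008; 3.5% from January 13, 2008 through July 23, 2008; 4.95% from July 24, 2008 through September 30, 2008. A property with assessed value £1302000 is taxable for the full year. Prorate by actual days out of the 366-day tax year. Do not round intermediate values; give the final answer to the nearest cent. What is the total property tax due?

October 1 – December 14, 2007: 75 days at 0.85% → £1302000 × 0.85% × 75/366 = £2267.8279
December 15, 2007 – January 12, 2008: 29 days at 1.55% → £1302000 × 1.55% × 29/366 = £1599.0410
January 13 – July 23, 2008: 193 days at 3.5% → £1302000 × 3.5% × 193/366 = £24030.0820
July 24 – September 30, 2008: 69 days at 4.95% → £1302000 × 4.95% × 69/366 = £12150.2213
Total = £40047.1721

£40047.17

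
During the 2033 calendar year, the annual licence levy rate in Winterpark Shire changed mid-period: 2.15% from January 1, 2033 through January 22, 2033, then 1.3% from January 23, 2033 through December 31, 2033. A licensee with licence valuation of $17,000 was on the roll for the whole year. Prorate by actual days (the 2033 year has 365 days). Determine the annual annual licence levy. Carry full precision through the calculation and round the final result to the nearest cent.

$229.71

January 1 – January 22, 2033: 22 days at 2.15% → $17,000 × 2.15% × 22/365 = $22.0301
January 23 – December 31, 2033: 343 days at 1.3% → $17,000 × 1.3% × 343/365 = $207.6795
Total = $229.7096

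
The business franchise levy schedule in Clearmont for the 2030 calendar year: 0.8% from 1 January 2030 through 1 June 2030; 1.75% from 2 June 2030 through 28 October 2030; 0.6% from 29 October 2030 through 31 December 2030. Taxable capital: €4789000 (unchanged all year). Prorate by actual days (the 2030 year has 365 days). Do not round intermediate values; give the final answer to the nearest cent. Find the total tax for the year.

€55204.71

1 January – 1 June 2030: 152 days at 0.8% → €4789000 × 0.8% × 152/365 = €15954.5863
2 June – 28 October 2030: 149 days at 1.75% → €4789000 × 1.75% × 149/365 = €34211.8288
29 October – 31 December 2030: 64 days at 0.6% → €4789000 × 0.6% × 64/365 = €5038.2904
Total = €55204.7055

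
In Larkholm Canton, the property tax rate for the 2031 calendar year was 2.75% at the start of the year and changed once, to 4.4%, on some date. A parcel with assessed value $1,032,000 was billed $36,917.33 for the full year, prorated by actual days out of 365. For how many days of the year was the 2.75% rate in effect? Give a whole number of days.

182 days

Let d = days at the first rate; then 365 − d days at the second rate.
$1,032,000 × [2.75%·d + 4.4%·(365−d)] / 365 = $36,917.33
Solving gives d = 182, so the new rate took effect on 2 July 2031.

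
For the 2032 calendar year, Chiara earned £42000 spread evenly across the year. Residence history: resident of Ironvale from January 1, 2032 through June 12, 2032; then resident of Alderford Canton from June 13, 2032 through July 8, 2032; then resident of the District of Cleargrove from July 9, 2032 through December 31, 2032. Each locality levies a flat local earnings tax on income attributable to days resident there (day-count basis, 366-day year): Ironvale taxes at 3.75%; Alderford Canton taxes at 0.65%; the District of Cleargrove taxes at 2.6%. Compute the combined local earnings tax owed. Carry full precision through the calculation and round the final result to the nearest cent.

Ironvale, January 1 – June 12, 2032: 164 days → £42000 × 3.75% × 164/366 = £705.7377
Alderford Canton, June 13 – July 8, 2032: 26 days → £42000 × 0.65% × 26/366 = £19.3934
The District of Cleargrove, July 9 – December 31, 2032: 176 days → £42000 × 2.6% × 176/366 = £525.1148
Total = £1250.2459

£1250.25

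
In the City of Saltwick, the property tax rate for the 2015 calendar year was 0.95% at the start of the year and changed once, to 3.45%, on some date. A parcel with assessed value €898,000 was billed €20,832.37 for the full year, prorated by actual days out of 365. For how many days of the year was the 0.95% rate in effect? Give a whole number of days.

165 days

Let d = days at the first rate; then 365 − d days at the second rate.
€898,000 × [0.95%·d + 3.45%·(365−d)] / 365 = €20,832.37
Solving gives d = 165, so the new rate took effect on June 15, 2015.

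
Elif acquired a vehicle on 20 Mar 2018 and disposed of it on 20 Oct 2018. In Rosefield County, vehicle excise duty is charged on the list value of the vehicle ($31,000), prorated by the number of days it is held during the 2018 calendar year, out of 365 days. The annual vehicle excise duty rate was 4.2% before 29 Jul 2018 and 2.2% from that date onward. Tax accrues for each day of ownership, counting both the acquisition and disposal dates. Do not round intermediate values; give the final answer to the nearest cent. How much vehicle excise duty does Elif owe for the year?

20 Mar – 28 Jul 2018: 131 days at 4.2% → $31,000 × 4.2% × 131/365 = $467.2932
29 Jul – 20 Oct 2018: 84 days at 2.2% → $31,000 × 2.2% × 84/365 = $156.9534
Total = $624.2466

$624.25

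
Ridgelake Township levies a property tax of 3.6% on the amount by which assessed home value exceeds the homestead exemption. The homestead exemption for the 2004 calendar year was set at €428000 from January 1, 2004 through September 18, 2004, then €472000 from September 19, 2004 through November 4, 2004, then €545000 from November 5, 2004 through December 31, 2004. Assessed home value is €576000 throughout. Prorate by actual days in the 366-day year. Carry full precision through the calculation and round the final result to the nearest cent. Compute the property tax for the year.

January 1 – September 18, 2004: 262 days, exemption €428000 → (€576000 − €428000) × 3.6% × 262/366 = €3814.0328
September 19 – November 4, 2004: 47 days, exemption €472000 → (€576000 − €472000) × 3.6% × 47/366 = €480.7869
November 5 – December 31, 2004: 57 days, exemption €545000 → (€576000 − €545000) × 3.6% × 57/366 = €173.8033
Total = €4468.6230

€4468.62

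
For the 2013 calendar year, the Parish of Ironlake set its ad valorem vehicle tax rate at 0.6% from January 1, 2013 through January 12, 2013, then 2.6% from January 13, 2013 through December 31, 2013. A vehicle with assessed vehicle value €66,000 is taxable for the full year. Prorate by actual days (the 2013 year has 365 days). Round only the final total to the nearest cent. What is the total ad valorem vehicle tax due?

January 1 – January 12, 2013: 12 days at 0.6% → €66,000 × 0.6% × 12/365 = €13.0192
January 13 – December 31, 2013: 353 days at 2.6% → €66,000 × 2.6% × 353/365 = €1,659.5836
Total = €1,672.6027

€1,672.60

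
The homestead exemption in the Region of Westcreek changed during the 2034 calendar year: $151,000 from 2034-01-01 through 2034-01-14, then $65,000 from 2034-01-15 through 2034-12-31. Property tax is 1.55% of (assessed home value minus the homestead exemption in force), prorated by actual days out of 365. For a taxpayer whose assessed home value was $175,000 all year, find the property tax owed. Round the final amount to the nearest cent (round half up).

$1,653.87

2034-01-01 to 2034-01-14: 14 days, exemption $151,000 → ($175,000 − $151,000) × 1.55% × 14/365 = $14.2685
2034-01-15 to 2034-12-31: 351 days, exemption $65,000 → ($175,000 − $65,000) × 1.55% × 351/365 = $1,639.6027
Total = $1,653.8712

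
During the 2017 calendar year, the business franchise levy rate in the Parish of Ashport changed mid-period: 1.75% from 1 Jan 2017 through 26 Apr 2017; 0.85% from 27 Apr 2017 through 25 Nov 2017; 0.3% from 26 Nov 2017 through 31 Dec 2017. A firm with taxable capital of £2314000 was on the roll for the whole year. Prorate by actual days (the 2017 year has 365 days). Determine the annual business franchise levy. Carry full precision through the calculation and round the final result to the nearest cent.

1 Jan – 26 Apr 2017: 116 days at 1.75% → £2314000 × 1.75% × 116/365 = £12869.6438
27 Apr – 25 Nov 2017: 213 days at 0.85% → £2314000 × 0.85% × 213/365 = £11478.0740
26 Nov – 31 Dec 2017: 36 days at 0.3% → £2314000 × 0.3% × 36/365 = £684.6904
Total = £25032.4082

£25032.41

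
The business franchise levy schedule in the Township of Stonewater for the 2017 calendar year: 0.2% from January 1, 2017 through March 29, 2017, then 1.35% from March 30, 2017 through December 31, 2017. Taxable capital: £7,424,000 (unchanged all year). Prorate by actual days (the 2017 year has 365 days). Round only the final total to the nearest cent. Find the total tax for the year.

January 1 – March 29, 2017: 88 days at 0.2% → £7,424,000 × 0.2% × 88/365 = £3,579.7918
March 30 – December 31, 2017: 277 days at 1.35% → £7,424,000 × 1.35% × 277/365 = £76,060.4055
Total = £79,640.1973

£79,640.20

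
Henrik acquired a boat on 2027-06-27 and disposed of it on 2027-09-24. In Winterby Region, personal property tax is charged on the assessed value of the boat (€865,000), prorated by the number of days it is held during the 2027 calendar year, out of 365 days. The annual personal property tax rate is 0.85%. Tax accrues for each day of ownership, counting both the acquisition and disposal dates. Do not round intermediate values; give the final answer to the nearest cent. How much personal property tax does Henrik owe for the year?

€1,812.95

Days held (2027-06-27 to 2027-09-24): 90 out of 365
Tax = €865,000 × 0.85% × 90/365 = €1,812.9452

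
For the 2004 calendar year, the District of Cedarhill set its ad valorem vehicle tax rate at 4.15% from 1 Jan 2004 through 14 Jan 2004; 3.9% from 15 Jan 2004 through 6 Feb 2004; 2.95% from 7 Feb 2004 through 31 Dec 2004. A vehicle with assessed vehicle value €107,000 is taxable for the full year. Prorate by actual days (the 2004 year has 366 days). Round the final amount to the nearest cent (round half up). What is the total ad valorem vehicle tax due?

1 Jan – 14 Jan 2004: 14 days at 4.15% → €107,000 × 4.15% × 14/366 = €169.8552
15 Jan – 6 Feb 2004: 23 days at 3.9% → €107,000 × 3.9% × 23/366 = €262.2377
7 Feb – 31 Dec 2004: 329 days at 2.95% → €107,000 × 2.95% × 329/366 = €2,837.4003
Total = €3,269.4932

€3,269.49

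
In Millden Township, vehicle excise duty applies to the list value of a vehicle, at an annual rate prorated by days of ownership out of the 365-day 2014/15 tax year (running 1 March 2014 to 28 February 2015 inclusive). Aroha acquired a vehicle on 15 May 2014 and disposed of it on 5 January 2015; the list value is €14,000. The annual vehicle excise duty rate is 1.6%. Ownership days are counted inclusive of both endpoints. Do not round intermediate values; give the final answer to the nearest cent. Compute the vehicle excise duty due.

€144.83

Days held (15 May 2014 – 5 January 2015): 236 out of 365
Tax = €14,000 × 1.6% × 236/365 = €144.8329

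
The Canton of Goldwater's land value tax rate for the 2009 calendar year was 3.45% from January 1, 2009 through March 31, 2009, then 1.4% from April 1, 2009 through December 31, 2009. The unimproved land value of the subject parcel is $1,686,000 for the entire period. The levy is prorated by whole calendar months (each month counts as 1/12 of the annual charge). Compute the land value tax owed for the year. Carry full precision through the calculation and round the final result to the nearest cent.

$32,244.75

January 1 – March 31, 2009: 3 months at 3.45% → $1,686,000 × 3.45% × 3/12 = $14,541.7500
April 1 – December 31, 2009: 9 months at 1.4% → $1,686,000 × 1.4% × 9/12 = $17,703.0000
Total = $32,244.7500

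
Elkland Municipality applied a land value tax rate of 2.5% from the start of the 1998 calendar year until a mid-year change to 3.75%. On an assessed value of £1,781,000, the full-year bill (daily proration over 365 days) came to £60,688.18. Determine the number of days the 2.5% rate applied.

Let d = days at the first rate; then 365 − d days at the second rate.
£1,781,000 × [2.5%·d + 3.75%·(365−d)] / 365 = £60,688.18
Solving gives d = 100, so the new rate took effect on April 11, 1998.

100 days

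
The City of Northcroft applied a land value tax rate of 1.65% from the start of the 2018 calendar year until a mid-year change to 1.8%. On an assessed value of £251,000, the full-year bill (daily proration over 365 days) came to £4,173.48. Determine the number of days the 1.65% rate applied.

334 days

Let d = days at the first rate; then 365 − d days at the second rate.
£251,000 × [1.65%·d + 1.8%·(365−d)] / 365 = £4,173.48
Solving gives d = 334, so the new rate took effect on 1 Dec 2018.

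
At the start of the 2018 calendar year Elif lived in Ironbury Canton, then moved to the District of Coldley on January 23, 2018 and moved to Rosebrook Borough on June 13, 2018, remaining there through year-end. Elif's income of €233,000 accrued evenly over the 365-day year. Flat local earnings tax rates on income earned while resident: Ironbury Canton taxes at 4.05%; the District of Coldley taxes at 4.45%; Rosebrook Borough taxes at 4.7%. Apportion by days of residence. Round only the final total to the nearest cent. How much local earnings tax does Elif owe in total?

€10,634.69

Ironbury Canton, January 1 – January 22, 2018: 22 days → €233,000 × 4.05% × 22/365 = €568.7753
The District of Coldley, January 23 – June 12, 2018: 141 days → €233,000 × 4.45% × 141/365 = €4,005.3658
Rosebrook Borough, June 13 – December 31, 2018: 202 days → €233,000 × 4.7% × 202/365 = €6,060.5534
Total = €10,634.6945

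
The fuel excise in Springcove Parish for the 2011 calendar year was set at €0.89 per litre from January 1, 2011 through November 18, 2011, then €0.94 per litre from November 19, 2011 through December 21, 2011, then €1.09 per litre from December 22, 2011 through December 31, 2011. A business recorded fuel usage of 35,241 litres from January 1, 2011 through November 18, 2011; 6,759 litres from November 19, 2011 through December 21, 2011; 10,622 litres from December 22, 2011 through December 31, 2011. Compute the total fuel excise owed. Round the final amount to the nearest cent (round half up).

€49,295.93

January 1 – November 18, 2011: 35,241 litres at €0.89/litre → €31,364.49
November 19 – December 21, 2011: 6,759 litres at €0.94/litre → €6,353.46
December 22 – December 31, 2011: 10,622 litres at €1.09/litre → €11,577.98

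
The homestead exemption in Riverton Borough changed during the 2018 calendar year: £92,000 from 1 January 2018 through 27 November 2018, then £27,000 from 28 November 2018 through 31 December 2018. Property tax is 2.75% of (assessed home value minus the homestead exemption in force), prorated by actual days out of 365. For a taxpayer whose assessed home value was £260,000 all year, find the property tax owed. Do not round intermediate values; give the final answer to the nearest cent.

£4,786.51

1 January – 27 November 2018: 331 days, exemption £92,000 → (£260,000 − £92,000) × 2.75% × 331/365 = £4,189.6438
28 November – 31 December 2018: 34 days, exemption £27,000 → (£260,000 − £27,000) × 2.75% × 34/365 = £596.8630
Total = £4,786.5068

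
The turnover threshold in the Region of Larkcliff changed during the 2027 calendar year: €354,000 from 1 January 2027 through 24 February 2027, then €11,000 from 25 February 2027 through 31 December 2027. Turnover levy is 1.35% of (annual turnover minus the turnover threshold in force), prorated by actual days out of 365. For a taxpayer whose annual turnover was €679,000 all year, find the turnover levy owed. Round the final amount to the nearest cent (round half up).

€8,320.25

1 January – 24 February 2027: 55 days, exemption €354,000 → (€679,000 − €354,000) × 1.35% × 55/365 = €661.1301
25 February – 31 December 2027: 310 days, exemption €11,000 → (€679,000 − €11,000) × 1.35% × 310/365 = €7,659.1233
Total = €8,320.2534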